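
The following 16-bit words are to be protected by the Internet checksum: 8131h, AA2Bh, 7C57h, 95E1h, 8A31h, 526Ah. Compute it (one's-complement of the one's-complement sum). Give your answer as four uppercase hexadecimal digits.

E5CD

One's-complement addition (fold any carry out of bit 15 back into bit 0):
  0x8131 + 0xAA2B = 0x12B5C → wrap carry → 0x2B5D
  0x2B5D + 0x7C57 = 0x0A7B4
  0xA7B4 + 0x95E1 = 0x13D95 → wrap carry → 0x3D96
  0x3D96 + 0x8A31 = 0x0C7C7
  0xC7C7 + 0x526A = 0x11A31 → wrap carry → 0x1A32
One's-complement sum = 0x1A32.
Checksum = ~0x1A32 & 0xFFFF = 0xE5CD.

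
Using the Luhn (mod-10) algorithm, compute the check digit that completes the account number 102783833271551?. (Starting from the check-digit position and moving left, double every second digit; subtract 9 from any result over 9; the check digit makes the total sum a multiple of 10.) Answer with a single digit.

Partial digits right→left: 1 5 5 1 7 2 3 3 8 3 8 7 2 0 1
Double every second digit counting from the check-digit position (so the 1st, 3rd, 5th, ... of the partial from the right).
  doubled (with −9 where >9): 2 1 5 6 7 7 4 2 → sum 34
  kept as-is: 5 1 2 3 3 7 0 → sum 21
Total = 34 + 21 = 55.
Check digit = (10 − (55 mod 10)) mod 10 = 5.

5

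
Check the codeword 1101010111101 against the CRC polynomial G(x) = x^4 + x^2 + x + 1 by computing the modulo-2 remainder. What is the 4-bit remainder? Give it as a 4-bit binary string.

Modulo-2 division of 1101010111101 by 10111:
  pos 0: 11010 XOR 10111 = 01101
  pos 1: 11011 XOR 10111 = 01100
  pos 2: 11000 XOR 10111 = 01111
  pos 3: 11111 XOR 10111 = 01000
  pos 4: 10001 XOR 10111 = 00110
  pos 6: 11011 XOR 10111 = 01100
  pos 7: 11000 XOR 10111 = 01111
  pos 8: 11111 XOR 10111 = 01000
Remainder = 1000 (nonzero — an error is detected).

1000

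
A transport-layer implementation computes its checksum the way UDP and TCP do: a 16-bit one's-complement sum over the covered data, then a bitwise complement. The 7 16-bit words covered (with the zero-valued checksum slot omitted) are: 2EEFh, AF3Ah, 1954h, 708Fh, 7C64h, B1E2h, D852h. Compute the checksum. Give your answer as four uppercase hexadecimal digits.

9158

One's-complement addition (fold any carry out of bit 15 back into bit 0):
  0x2EEF + 0xAF3A = 0x0DE29
  0xDE29 + 0x1954 = 0x0F77D
  0xF77D + 0x708F = 0x1680C → wrap carry → 0x680D
  0x680D + 0x7C64 = 0x0E471
  0xE471 + 0xB1E2 = 0x19653 → wrap carry → 0x9654
  0x9654 + 0xD852 = 0x16EA6 → wrap carry → 0x6EA7
One's-complement sum = 0x6EA7.
Checksum = ~0x6EA7 & 0xFFFF = 0x9158.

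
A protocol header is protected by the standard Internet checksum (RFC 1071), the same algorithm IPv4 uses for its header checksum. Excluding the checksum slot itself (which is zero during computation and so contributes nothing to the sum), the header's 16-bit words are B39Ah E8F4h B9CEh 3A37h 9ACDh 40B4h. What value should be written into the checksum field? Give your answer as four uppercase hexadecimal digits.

One's-complement addition (fold any carry out of bit 15 back into bit 0):
  0xB39A + 0xE8F4 = 0x19C8E → wrap carry → 0x9C8F
  0x9C8F + 0xB9CE = 0x1565D → wrap carry → 0x565E
  0x565E + 0x3A37 = 0x09095
  0x9095 + 0x9ACD = 0x12B62 → wrap carry → 0x2B63
  0x2B63 + 0x40B4 = 0x06C17
One's-complement sum = 0x6C17.
Checksum = ~0x6C17 & 0xFFFF = 0x93E8.

93E8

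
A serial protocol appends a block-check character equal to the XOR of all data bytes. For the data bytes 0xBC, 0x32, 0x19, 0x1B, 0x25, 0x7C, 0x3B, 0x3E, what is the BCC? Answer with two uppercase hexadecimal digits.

XOR the bytes together:
  start with 0xBC
  0xBC ⊕ 0x32 = 0x8E
  0x8E ⊕ 0x19 = 0x97
  0x97 ⊕ 0x1B = 0x8C
  0x8C ⊕ 0x25 = 0xA9
  0xA9 ⊕ 0x7C = 0xD5
  0xD5 ⊕ 0x3B = 0xEE
  0xEE ⊕ 0x3E = 0xD0

D0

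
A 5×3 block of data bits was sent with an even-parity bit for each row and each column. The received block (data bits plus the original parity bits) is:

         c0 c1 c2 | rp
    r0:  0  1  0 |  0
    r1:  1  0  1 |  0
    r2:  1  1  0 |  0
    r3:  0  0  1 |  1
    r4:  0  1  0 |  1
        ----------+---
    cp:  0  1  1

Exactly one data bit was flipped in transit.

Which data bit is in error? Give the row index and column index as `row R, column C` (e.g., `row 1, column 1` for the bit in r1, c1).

row 0, column 2

Recompute each row's even parity and compare to rp:
  r0: data parity 1, sent rp 0 → mismatch
  r1: data parity 0, sent rp 0 → ok
  r2: data parity 0, sent rp 0 → ok
  r3: data parity 1, sent rp 1 → ok
  r4: data parity 1, sent rp 1 → ok
Recompute each column's even parity and compare to cp:
  c0: data parity 0, sent cp 0 → ok
  c1: data parity 1, sent cp 1 → ok
  c2: data parity 0, sent cp 1 → mismatch
Exactly one row (r0) and one column (c2) fail → the flipped bit is at their intersection.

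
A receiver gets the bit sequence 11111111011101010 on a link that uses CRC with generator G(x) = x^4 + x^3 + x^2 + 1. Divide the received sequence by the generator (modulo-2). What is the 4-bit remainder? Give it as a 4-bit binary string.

Modulo-2 division of 11111111011101010 by 11101:
  pos 0: 11111 XOR 11101 = 00010
  pos 3: 10111 XOR 11101 = 01010
  pos 4: 10100 XOR 11101 = 01001
  pos 5: 10011 XOR 11101 = 01110
  pos 6: 11101 XOR 11101 = 00000
  pos 11: 10101 XOR 11101 = 01000
  pos 12: 10000 XOR 11101 = 01101
Remainder = 1101 (nonzero — an error is detected).

1101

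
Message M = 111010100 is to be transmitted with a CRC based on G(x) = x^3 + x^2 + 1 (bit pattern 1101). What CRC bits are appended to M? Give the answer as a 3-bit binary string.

Append 3 zeros: 111010100000. Divide by 1101 (XOR where the leading bit is 1):
  pos 0: 1110 XOR 1101 = 0011
  pos 2: 1110 XOR 1101 = 0011
  pos 4: 1110 XOR 1101 = 0011
  pos 6: 1100 XOR 1101 = 0001
Remainder (last 3 bits) = 100. This is the CRC / FCS.

100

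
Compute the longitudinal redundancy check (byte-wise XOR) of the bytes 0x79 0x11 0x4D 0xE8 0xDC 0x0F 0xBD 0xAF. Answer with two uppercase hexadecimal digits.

0C

XOR the bytes together:
  start with 0x79
  0x79 ⊕ 0x11 = 0x68
  0x68 ⊕ 0x4D = 0x25
  0x25 ⊕ 0xE8 = 0xCD
  0xCD ⊕ 0xDC = 0x11
  0x11 ⊕ 0x0F = 0x1E
  0x1E ⊕ 0xBD = 0xA3
  0xA3 ⊕ 0xAF = 0x0C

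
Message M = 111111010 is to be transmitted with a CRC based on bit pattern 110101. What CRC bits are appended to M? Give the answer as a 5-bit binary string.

01000

Append 5 zeros: 11111101000000. Divide by 110101 (XOR where the leading bit is 1):
  pos 0: 111111 XOR 110101 = 001010
  pos 2: 101001 XOR 110101 = 011100
  pos 3: 111000 XOR 110101 = 001101
  pos 5: 110100 XOR 110101 = 000001
Remainder (last 5 bits) = 01000. This is the CRC / FCS.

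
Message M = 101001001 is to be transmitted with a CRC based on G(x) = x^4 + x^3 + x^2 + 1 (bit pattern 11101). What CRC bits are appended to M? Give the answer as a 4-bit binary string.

0011

Append 4 zeros: 1010010010000. Divide by 11101 (XOR where the leading bit is 1):
  pos 0: 10100 XOR 11101 = 01001
  pos 1: 10011 XOR 11101 = 01110
  pos 2: 11100 XOR 11101 = 00001
  pos 6: 10100 XOR 11101 = 01001
  pos 7: 10010 XOR 11101 = 01111
  pos 8: 11110 XOR 11101 = 00011
Remainder (last 4 bits) = 0011. This is the CRC / FCS.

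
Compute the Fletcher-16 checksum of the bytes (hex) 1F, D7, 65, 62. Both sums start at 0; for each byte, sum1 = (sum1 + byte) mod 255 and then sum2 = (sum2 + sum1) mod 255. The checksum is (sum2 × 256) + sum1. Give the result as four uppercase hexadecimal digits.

Running sums (mod 255):
  after byte 0 (1F): sum1=31, sum2=31
  after byte 1 (D7): sum1=246, sum2=22
  after byte 2 (65): sum1=92, sum2=114
  after byte 3 (62): sum1=190, sum2=49
Checksum = sum2·256 + sum1 = 49·256 + 190 = 12734 = 0x31BE.

31BE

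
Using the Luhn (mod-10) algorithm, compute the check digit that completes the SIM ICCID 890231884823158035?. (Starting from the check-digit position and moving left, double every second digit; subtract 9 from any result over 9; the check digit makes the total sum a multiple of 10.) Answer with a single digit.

Partial digits right→left: 5 3 0 8 5 1 3 2 8 4 8 8 1 3 2 0 9 8
Double every second digit counting from the check-digit position (so the 1st, 3rd, 5th, ... of the partial from the right).
  doubled (with −9 where >9): 1 0 1 6 7 7 2 4 9 → sum 37
  kept as-is: 3 8 1 2 4 8 3 0 8 → sum 37
Total = 37 + 37 = 74.
Check digit = (10 − (74 mod 10)) mod 10 = 6.

6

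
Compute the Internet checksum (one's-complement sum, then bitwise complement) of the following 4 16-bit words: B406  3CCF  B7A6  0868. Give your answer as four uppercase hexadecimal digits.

4F1B

One's-complement addition (fold any carry out of bit 15 back into bit 0):
  0xB406 + 0x3CCF = 0x0F0D5
  0xF0D5 + 0xB7A6 = 0x1A87B → wrap carry → 0xA87C
  0xA87C + 0x0868 = 0x0B0E4
One's-complement sum = 0xB0E4.
Checksum = ~0xB0E4 & 0xFFFF = 0x4F1B.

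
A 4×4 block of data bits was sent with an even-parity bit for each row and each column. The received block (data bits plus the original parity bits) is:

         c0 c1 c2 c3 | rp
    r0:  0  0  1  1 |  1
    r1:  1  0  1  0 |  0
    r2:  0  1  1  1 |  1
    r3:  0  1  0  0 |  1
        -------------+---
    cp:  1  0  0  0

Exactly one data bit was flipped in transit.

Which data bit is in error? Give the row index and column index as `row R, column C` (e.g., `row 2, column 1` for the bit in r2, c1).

row 0, column 2

Recompute each row's even parity and compare to rp:
  r0: data parity 0, sent rp 1 → mismatch
  r1: data parity 0, sent rp 0 → ok
  r2: data parity 1, sent rp 1 → ok
  r3: data parity 1, sent rp 1 → ok
Recompute each column's even parity and compare to cp:
  c0: data parity 1, sent cp 1 → ok
  c1: data parity 0, sent cp 0 → ok
  c2: data parity 1, sent cp 0 → mismatch
  c3: data parity 0, sent cp 0 → ok
Exactly one row (r0) and one column (c2) fail → the flipped bit is at their intersection.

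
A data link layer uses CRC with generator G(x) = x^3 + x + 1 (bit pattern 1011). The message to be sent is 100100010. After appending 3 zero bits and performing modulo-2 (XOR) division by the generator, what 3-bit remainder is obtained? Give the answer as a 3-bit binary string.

010

Append 3 zeros: 100100010000. Divide by 1011 (XOR where the leading bit is 1):
  pos 0: 1001 XOR 1011 = 0010
  pos 2: 1000 XOR 1011 = 0011
  pos 4: 1101 XOR 1011 = 0110
  pos 5: 1100 XOR 1011 = 0111
  pos 6: 1110 XOR 1011 = 0101
  pos 7: 1010 XOR 1011 = 0001
Remainder (last 3 bits) = 010. This is the CRC / FCS.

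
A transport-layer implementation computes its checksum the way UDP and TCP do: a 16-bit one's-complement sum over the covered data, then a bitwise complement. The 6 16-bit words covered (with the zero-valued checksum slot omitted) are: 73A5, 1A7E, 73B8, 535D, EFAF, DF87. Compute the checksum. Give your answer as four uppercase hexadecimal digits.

DB8E

One's-complement addition (fold any carry out of bit 15 back into bit 0):
  0x73A5 + 0x1A7E = 0x08E23
  0x8E23 + 0x73B8 = 0x101DB → wrap carry → 0x01DC
  0x01DC + 0x535D = 0x05539
  0x5539 + 0xEFAF = 0x144E8 → wrap carry → 0x44E9
  0x44E9 + 0xDF87 = 0x12470 → wrap carry → 0x2471
One's-complement sum = 0x2471.
Checksum = ~0x2471 & 0xFFFF = 0xDB8E.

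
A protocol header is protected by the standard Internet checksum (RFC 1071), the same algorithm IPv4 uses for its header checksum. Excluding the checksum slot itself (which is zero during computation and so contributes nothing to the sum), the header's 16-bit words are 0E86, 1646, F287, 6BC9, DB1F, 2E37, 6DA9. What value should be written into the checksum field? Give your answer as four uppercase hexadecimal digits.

One's-complement addition (fold any carry out of bit 15 back into bit 0):
  0x0E86 + 0x1646 = 0x024CC
  0x24CC + 0xF287 = 0x11753 → wrap carry → 0x1754
  0x1754 + 0x6BC9 = 0x0831D
  0x831D + 0xDB1F = 0x15E3C → wrap carry → 0x5E3D
  0x5E3D + 0x2E37 = 0x08C74
  0x8C74 + 0x6DA9 = 0x0FA1D
One's-complement sum = 0xFA1D.
Checksum = ~0xFA1D & 0xFFFF = 0x05E2.

05E2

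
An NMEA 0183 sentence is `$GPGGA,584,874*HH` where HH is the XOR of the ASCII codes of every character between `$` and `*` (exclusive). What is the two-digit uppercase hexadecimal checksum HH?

54

XOR the ASCII codes of the payload characters:
  'G' = 0x47 → acc = 0x47
  'P' = 0x50 → acc = 0x17
  'G' = 0x47 → acc = 0x50
  'G' = 0x47 → acc = 0x17
  'A' = 0x41 → acc = 0x56
  ',' = 0x2C → acc = 0x7A
  '5' = 0x35 → acc = 0x4F
  '8' = 0x38 → acc = 0x77
  '4' = 0x34 → acc = 0x43
  ',' = 0x2C → acc = 0x6F
  '8' = 0x38 → acc = 0x57
  '7' = 0x37 → acc = 0x60
  '4' = 0x34 → acc = 0x54
Checksum = 0x54.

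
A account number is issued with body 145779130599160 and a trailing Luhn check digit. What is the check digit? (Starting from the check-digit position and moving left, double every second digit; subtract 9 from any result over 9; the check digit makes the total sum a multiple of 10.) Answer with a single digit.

6

Partial digits right→left: 0 6 1 9 9 5 0 3 1 9 7 7 5 4 1
Double every second digit counting from the check-digit position (so the 1st, 3rd, 5th, ... of the partial from the right).
  doubled (with −9 where >9): 0 2 9 0 2 5 1 2 → sum 21
  kept as-is: 6 9 5 3 9 7 4 → sum 43
Total = 21 + 43 = 64.
Check digit = (10 − (64 mod 10)) mod 10 = 6.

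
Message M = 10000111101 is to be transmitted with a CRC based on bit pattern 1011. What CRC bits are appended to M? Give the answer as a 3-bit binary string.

Append 3 zeros: 10000111101000. Divide by 1011 (XOR where the leading bit is 1):
  pos 0: 1000 XOR 1011 = 0011
  pos 2: 1101 XOR 1011 = 0110
  pos 3: 1101 XOR 1011 = 0110
  pos 4: 1101 XOR 1011 = 0110
  pos 5: 1101 XOR 1011 = 0110
  pos 6: 1100 XOR 1011 = 0111
  pos 7: 1111 XOR 1011 = 0100
  pos 8: 1000 XOR 1011 = 0011
  pos 10: 1100 XOR 1011 = 0111
Remainder (last 3 bits) = 111. This is the CRC / FCS.

111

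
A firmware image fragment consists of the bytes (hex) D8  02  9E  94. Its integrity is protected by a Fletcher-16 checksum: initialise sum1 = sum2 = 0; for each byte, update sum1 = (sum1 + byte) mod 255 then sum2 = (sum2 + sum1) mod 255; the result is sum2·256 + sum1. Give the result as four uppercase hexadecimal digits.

3B0E

Running sums (mod 255):
  after byte 0 (D8): sum1=216, sum2=216
  after byte 1 (02): sum1=218, sum2=179
  after byte 2 (9E): sum1=121, sum2=45
  after byte 3 (94): sum1=14, sum2=59
Checksum = sum2·256 + sum1 = 59·256 + 14 = 15118 = 0x3B0E.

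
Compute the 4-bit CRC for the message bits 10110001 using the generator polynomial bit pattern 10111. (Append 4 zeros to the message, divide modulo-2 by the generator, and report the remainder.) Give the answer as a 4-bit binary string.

Append 4 zeros: 101100010000. Divide by 10111 (XOR where the leading bit is 1):
  pos 0: 10110 XOR 10111 = 00001
  pos 4: 10010 XOR 10111 = 00101
  pos 6: 10100 XOR 10111 = 00011
Remainder (last 4 bits) = 0110. This is the CRC / FCS.

0110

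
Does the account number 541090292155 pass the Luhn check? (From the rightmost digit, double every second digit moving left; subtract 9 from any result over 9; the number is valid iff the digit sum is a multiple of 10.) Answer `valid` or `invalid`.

valid

From the right, keep odd positions and double even positions (subtract 9 from any doubled value over 9):
  doubled (positions 2,4,...): 1 4 4 9 2 1 → sum 21
  kept (positions 1,3,...): 5 1 9 0 0 4 → sum 19
Total = 40.
40 mod 10 = 0, so the number is valid.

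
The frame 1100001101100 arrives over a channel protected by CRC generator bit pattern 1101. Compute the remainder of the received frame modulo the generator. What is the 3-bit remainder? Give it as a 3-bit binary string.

000

Modulo-2 division of 1100001101100 by 1101:
  pos 0: 1100 XOR 1101 = 0001
  pos 3: 1001 XOR 1101 = 0100
  pos 4: 1001 XOR 1101 = 0100
  pos 5: 1000 XOR 1101 = 0101
  pos 6: 1011 XOR 1101 = 0110
  pos 7: 1101 XOR 1101 = 0000
Remainder = 000 (zero — the frame passes the CRC check).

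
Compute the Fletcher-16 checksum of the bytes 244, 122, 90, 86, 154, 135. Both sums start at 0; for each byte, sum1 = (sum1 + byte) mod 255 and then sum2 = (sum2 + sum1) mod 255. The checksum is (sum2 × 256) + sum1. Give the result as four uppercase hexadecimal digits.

Running sums (mod 255):
  after byte 0 (244): sum1=244, sum2=244
  after byte 1 (122): sum1=111, sum2=100
  after byte 2 (90): sum1=201, sum2=46
  after byte 3 (86): sum1=32, sum2=78
  after byte 4 (154): sum1=186, sum2=9
  after byte 5 (135): sum1=66, sum2=75
Checksum = sum2·256 + sum1 = 75·256 + 66 = 19266 = 0x4B42.

4B42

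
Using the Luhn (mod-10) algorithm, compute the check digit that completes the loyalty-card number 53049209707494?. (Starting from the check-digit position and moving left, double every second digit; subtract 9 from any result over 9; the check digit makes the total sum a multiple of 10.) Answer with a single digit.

Partial digits right→left: 4 9 4 7 0 7 9 0 2 9 4 0 3 5
Double every second digit counting from the check-digit position (so the 1st, 3rd, 5th, ... of the partial from the right).
  doubled (with −9 where >9): 8 8 0 9 4 8 6 → sum 43
  kept as-is: 9 7 7 0 9 0 5 → sum 37
Total = 43 + 37 = 80.
Check digit = (10 − (80 mod 10)) mod 10 = 0.

0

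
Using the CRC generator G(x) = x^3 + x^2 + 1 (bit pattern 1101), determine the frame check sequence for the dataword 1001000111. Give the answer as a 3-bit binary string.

Append 3 zeros: 1001000111000. Divide by 1101 (XOR where the leading bit is 1):
  pos 0: 1001 XOR 1101 = 0100
  pos 1: 1000 XOR 1101 = 0101
  pos 2: 1010 XOR 1101 = 0111
  pos 3: 1110 XOR 1101 = 0011
  pos 5: 1111 XOR 1101 = 0010
  pos 7: 1010 XOR 1101 = 0111
  pos 8: 1110 XOR 1101 = 0011
Remainder (last 3 bits) = 110. This is the CRC / FCS.

110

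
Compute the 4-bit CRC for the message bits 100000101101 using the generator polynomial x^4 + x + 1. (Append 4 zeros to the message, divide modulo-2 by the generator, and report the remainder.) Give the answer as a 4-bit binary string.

1111

Append 4 zeros: 1000001011010000. Divide by 10011 (XOR where the leading bit is 1):
  pos 0: 10000 XOR 10011 = 00011
  pos 3: 11010 XOR 10011 = 01001
  pos 4: 10011 XOR 10011 = 00000
  pos 9: 10100 XOR 10011 = 00111
  pos 11: 11100 XOR 10011 = 01111
Remainder (last 4 bits) = 1111. This is the CRC / FCS.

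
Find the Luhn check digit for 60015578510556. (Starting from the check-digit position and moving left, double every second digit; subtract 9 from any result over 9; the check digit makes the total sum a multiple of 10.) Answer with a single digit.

Partial digits right→left: 6 5 5 0 1 5 8 7 5 5 1 0 0 6
Double every second digit counting from the check-digit position (so the 1st, 3rd, 5th, ... of the partial from the right).
  doubled (with −9 where >9): 3 1 2 7 1 2 0 → sum 16
  kept as-is: 5 0 5 7 5 0 6 → sum 28
Total = 16 + 28 = 44.
Check digit = (10 − (44 mod 10)) mod 10 = 6.

6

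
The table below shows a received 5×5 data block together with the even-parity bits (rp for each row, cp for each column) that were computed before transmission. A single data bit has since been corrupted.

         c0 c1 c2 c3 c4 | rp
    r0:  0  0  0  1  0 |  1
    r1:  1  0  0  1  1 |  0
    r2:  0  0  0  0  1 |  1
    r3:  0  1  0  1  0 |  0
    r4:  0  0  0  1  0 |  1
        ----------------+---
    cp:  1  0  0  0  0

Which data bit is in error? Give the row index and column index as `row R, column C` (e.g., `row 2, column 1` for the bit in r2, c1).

row 1, column 1

Recompute each row's even parity and compare to rp:
  r0: data parity 1, sent rp 1 → ok
  r1: data parity 1, sent rp 0 → mismatch
  r2: data parity 1, sent rp 1 → ok
  r3: data parity 0, sent rp 0 → ok
  r4: data parity 1, sent rp 1 → ok
Recompute each column's even parity and compare to cp:
  c0: data parity 1, sent cp 1 → ok
  c1: data parity 1, sent cp 0 → mismatch
  c2: data parity 0, sent cp 0 → ok
  c3: data parity 0, sent cp 0 → ok
  c4: data parity 0, sent cp 0 → ok
Exactly one row (r1) and one column (c1) fail → the flipped bit is at their intersection.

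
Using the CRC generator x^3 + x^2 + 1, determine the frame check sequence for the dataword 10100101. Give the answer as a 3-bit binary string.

001

Append 3 zeros: 10100101000. Divide by 1101 (XOR where the leading bit is 1):
  pos 0: 1010 XOR 1101 = 0111
  pos 1: 1110 XOR 1101 = 0011
  pos 3: 1110 XOR 1101 = 0011
  pos 5: 1110 XOR 1101 = 0011
  pos 7: 1100 XOR 1101 = 0001
Remainder (last 3 bits) = 001. This is the CRC / FCS.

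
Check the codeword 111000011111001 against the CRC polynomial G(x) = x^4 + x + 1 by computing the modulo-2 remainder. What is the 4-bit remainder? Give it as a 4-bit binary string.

0000

Modulo-2 division of 111000011111001 by 10011:
  pos 0: 11100 XOR 10011 = 01111
  pos 1: 11110 XOR 10011 = 01101
  pos 2: 11010 XOR 10011 = 01001
  pos 3: 10011 XOR 10011 = 00000
  pos 8: 11110 XOR 10011 = 01101
  pos 9: 11010 XOR 10011 = 01001
  pos 10: 10011 XOR 10011 = 00000
Remainder = 0000 (zero — the frame passes the CRC check).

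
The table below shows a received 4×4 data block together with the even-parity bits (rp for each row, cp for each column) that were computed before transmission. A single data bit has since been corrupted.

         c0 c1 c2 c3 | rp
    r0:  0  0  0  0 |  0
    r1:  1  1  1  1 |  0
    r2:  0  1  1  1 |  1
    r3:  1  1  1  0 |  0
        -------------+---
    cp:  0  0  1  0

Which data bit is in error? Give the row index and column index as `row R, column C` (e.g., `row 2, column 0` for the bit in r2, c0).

row 3, column 1

Recompute each row's even parity and compare to rp:
  r0: data parity 0, sent rp 0 → ok
  r1: data parity 0, sent rp 0 → ok
  r2: data parity 1, sent rp 1 → ok
  r3: data parity 1, sent rp 0 → mismatch
Recompute each column's even parity and compare to cp:
  c0: data parity 0, sent cp 0 → ok
  c1: data parity 1, sent cp 0 → mismatch
  c2: data parity 1, sent cp 1 → ok
  c3: data parity 0, sent cp 0 → ok
Exactly one row (r3) and one column (c1) fail → the flipped bit is at their intersection.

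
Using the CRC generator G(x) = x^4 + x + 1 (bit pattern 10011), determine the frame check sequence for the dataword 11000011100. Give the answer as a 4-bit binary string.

Append 4 zeros: 110000111000000. Divide by 10011 (XOR where the leading bit is 1):
  pos 0: 11000 XOR 10011 = 01011
  pos 1: 10110 XOR 10011 = 00101
  pos 3: 10111 XOR 10011 = 00100
  pos 5: 10010 XOR 10011 = 00001
  pos 9: 10000 XOR 10011 = 00011
Remainder (last 4 bits) = 0110. This is the CRC / FCS.

0110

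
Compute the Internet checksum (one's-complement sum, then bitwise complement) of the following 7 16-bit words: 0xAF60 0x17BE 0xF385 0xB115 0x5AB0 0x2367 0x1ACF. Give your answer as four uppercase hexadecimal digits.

FB5E

One's-complement addition (fold any carry out of bit 15 back into bit 0):
  0xAF60 + 0x17BE = 0x0C71E
  0xC71E + 0xF385 = 0x1BAA3 → wrap carry → 0xBAA4
  0xBAA4 + 0xB115 = 0x16BB9 → wrap carry → 0x6BBA
  0x6BBA + 0x5AB0 = 0x0C66A
  0xC66A + 0x2367 = 0x0E9D1
  0xE9D1 + 0x1ACF = 0x104A0 → wrap carry → 0x04A1
One's-complement sum = 0x04A1.
Checksum = ~0x04A1 & 0xFFFF = 0xFB5E.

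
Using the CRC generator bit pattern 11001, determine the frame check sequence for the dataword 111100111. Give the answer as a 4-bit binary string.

1100

Append 4 zeros: 1111001110000. Divide by 11001 (XOR where the leading bit is 1):
  pos 0: 11110 XOR 11001 = 00111
  pos 2: 11101 XOR 11001 = 00100
  pos 4: 10011 XOR 11001 = 01010
  pos 5: 10100 XOR 11001 = 01101
  pos 6: 11010 XOR 11001 = 00011
Remainder (last 4 bits) = 1100. This is the CRC / FCS.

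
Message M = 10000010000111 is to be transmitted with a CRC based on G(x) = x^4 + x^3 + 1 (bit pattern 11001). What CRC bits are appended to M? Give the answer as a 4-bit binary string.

Append 4 zeros: 100000100001110000. Divide by 11001 (XOR where the leading bit is 1):
  pos 0: 10000 XOR 11001 = 01001
  pos 1: 10010 XOR 11001 = 01011
  pos 2: 10111 XOR 11001 = 01110
  pos 3: 11100 XOR 11001 = 00101
  pos 5: 10100 XOR 11001 = 01101
  pos 6: 11010 XOR 11001 = 00011
  pos 9: 11111 XOR 11001 = 00110
  pos 11: 11000 XOR 11001 = 00001
Remainder (last 4 bits) = 0100. This is the CRC / FCS.

0100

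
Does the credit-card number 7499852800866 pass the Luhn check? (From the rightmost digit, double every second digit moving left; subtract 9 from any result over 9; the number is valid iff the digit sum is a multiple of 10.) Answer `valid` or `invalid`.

From the right, keep odd positions and double even positions (subtract 9 from any doubled value over 9):
  doubled (positions 2,4,...): 3 0 7 1 9 8 → sum 28
  kept (positions 1,3,...): 6 8 0 2 8 9 7 → sum 40
Total = 68.
68 mod 10 = 8, so the number is invalid.

invalid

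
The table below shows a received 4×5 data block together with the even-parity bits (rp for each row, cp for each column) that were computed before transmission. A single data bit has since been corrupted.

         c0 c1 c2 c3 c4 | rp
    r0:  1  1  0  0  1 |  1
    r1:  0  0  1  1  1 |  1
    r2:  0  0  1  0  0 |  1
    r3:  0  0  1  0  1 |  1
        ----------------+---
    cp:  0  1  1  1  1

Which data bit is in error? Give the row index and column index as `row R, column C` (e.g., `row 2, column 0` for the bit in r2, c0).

row 3, column 0

Recompute each row's even parity and compare to rp:
  r0: data parity 1, sent rp 1 → ok
  r1: data parity 1, sent rp 1 → ok
  r2: data parity 1, sent rp 1 → ok
  r3: data parity 0, sent rp 1 → mismatch
Recompute each column's even parity and compare to cp:
  c0: data parity 1, sent cp 0 → mismatch
  c1: data parity 1, sent cp 1 → ok
  c2: data parity 1, sent cp 1 → ok
  c3: data parity 1, sent cp 1 → ok
  c4: data parity 1, sent cp 1 → ok
Exactly one row (r3) and one column (c0) fail → the flipped bit is at their intersection.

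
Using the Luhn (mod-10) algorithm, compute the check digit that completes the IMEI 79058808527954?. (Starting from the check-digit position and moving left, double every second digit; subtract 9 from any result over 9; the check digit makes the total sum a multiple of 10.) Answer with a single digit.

Partial digits right→left: 4 5 9 7 2 5 8 0 8 8 5 0 9 7
Double every second digit counting from the check-digit position (so the 1st, 3rd, 5th, ... of the partial from the right).
  doubled (with −9 where >9): 8 9 4 7 7 1 9 → sum 45
  kept as-is: 5 7 5 0 8 0 7 → sum 32
Total = 45 + 32 = 77.
Check digit = (10 − (77 mod 10)) mod 10 = 3.

3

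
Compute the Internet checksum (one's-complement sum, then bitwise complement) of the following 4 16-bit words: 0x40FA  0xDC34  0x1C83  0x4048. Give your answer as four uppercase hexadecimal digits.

One's-complement addition (fold any carry out of bit 15 back into bit 0):
  0x40FA + 0xDC34 = 0x11D2E → wrap carry → 0x1D2F
  0x1D2F + 0x1C83 = 0x039B2
  0x39B2 + 0x4048 = 0x079FA
One's-complement sum = 0x79FA.
Checksum = ~0x79FA & 0xFFFF = 0x8605.

8605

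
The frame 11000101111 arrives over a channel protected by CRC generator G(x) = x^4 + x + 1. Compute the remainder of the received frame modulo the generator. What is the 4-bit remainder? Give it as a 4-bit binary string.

Modulo-2 division of 11000101111 by 10011:
  pos 0: 11000 XOR 10011 = 01011
  pos 1: 10111 XOR 10011 = 00100
  pos 3: 10001 XOR 10011 = 00010
  pos 6: 10111 XOR 10011 = 00100
Remainder = 0100 (nonzero — an error is detected).

0100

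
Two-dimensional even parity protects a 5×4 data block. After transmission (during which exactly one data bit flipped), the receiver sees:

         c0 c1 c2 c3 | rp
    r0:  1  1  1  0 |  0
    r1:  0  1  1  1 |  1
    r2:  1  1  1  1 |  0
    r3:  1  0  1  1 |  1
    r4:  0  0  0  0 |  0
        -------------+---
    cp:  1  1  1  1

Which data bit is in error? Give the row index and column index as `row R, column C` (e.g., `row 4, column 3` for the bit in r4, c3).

row 0, column 2

Recompute each row's even parity and compare to rp:
  r0: data parity 1, sent rp 0 → mismatch
  r1: data parity 1, sent rp 1 → ok
  r2: data parity 0, sent rp 0 → ok
  r3: data parity 1, sent rp 1 → ok
  r4: data parity 0, sent rp 0 → ok
Recompute each column's even parity and compare to cp:
  c0: data parity 1, sent cp 1 → ok
  c1: data parity 1, sent cp 1 → ok
  c2: data parity 0, sent cp 1 → mismatch
  c3: data parity 1, sent cp 1 → ok
Exactly one row (r0) and one column (c2) fail → the flipped bit is at their intersection.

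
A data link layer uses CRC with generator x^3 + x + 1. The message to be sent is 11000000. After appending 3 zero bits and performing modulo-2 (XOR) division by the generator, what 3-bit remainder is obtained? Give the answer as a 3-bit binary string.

Append 3 zeros: 11000000000. Divide by 1011 (XOR where the leading bit is 1):
  pos 0: 1100 XOR 1011 = 0111
  pos 1: 1110 XOR 1011 = 0101
  pos 2: 1010 XOR 1011 = 0001
  pos 5: 1000 XOR 1011 = 0011
  pos 7: 1100 XOR 1011 = 0111
Remainder (last 3 bits) = 111. This is the CRC / FCS.

111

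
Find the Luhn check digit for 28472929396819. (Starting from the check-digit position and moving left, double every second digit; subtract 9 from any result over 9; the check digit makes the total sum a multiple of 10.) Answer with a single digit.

5

Partial digits right→left: 9 1 8 6 9 3 9 2 9 2 7 4 8 2
Double every second digit counting from the check-digit position (so the 1st, 3rd, 5th, ... of the partial from the right).
  doubled (with −9 where >9): 9 7 9 9 9 5 7 → sum 55
  kept as-is: 1 6 3 2 2 4 2 → sum 20
Total = 55 + 20 = 75.
Check digit = (10 − (75 mod 10)) mod 10 = 5.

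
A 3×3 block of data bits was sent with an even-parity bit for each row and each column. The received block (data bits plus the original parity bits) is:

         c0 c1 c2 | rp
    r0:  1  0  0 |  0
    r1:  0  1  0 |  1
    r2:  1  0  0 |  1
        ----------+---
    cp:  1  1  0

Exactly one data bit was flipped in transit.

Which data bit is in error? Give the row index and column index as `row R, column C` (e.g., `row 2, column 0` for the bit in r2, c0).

Recompute each row's even parity and compare to rp:
  r0: data parity 1, sent rp 0 → mismatch
  r1: data parity 1, sent rp 1 → ok
  r2: data parity 1, sent rp 1 → ok
Recompute each column's even parity and compare to cp:
  c0: data parity 0, sent cp 1 → mismatch
  c1: data parity 1, sent cp 1 → ok
  c2: data parity 0, sent cp 0 → ok
Exactly one row (r0) and one column (c0) fail → the flipped bit is at their intersection.

row 0, column 0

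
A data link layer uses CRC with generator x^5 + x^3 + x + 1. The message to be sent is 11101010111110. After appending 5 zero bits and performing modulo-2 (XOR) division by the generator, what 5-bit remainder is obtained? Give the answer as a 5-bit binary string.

10001

Append 5 zeros: 1110101011111000000. Divide by 101011 (XOR where the leading bit is 1):
  pos 0: 111010 XOR 101011 = 010001
  pos 1: 100011 XOR 101011 = 001000
  pos 3: 100001 XOR 101011 = 001010
  pos 5: 101011 XOR 101011 = 000000
  pos 11: 110000 XOR 101011 = 011011
  pos 12: 110110 XOR 101011 = 011101
  pos 13: 111010 XOR 101011 = 010001
Remainder (last 5 bits) = 10001. This is the CRC / FCS.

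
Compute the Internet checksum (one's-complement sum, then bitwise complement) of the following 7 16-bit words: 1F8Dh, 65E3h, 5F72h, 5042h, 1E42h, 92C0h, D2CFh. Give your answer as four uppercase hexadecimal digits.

4708

One's-complement addition (fold any carry out of bit 15 back into bit 0):
  0x1F8D + 0x65E3 = 0x08570
  0x8570 + 0x5F72 = 0x0E4E2
  0xE4E2 + 0x5042 = 0x13524 → wrap carry → 0x3525
  0x3525 + 0x1E42 = 0x05367
  0x5367 + 0x92C0 = 0x0E627
  0xE627 + 0xD2CF = 0x1B8F6 → wrap carry → 0xB8F7
One's-complement sum = 0xB8F7.
Checksum = ~0xB8F7 & 0xFFFF = 0x4708.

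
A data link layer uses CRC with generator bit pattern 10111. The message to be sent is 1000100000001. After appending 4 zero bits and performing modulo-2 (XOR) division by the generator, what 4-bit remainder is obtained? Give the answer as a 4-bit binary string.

Append 4 zeros: 10001000000010000. Divide by 10111 (XOR where the leading bit is 1):
  pos 0: 10001 XOR 10111 = 00110
  pos 2: 11000 XOR 10111 = 01111
  pos 3: 11110 XOR 10111 = 01001
  pos 4: 10010 XOR 10111 = 00101
  pos 6: 10100 XOR 10111 = 00011
  pos 9: 11010 XOR 10111 = 01101
  pos 10: 11010 XOR 10111 = 01101
  pos 11: 11010 XOR 10111 = 01101
  pos 12: 11010 XOR 10111 = 01101
Remainder (last 4 bits) = 1101. This is the CRC / FCS.

1101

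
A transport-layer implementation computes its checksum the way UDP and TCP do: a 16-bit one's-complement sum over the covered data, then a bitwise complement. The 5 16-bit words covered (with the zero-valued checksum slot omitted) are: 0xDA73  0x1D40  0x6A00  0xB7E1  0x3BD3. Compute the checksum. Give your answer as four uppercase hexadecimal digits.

AA96

One's-complement addition (fold any carry out of bit 15 back into bit 0):
  0xDA73 + 0x1D40 = 0x0F7B3
  0xF7B3 + 0x6A00 = 0x161B3 → wrap carry → 0x61B4
  0x61B4 + 0xB7E1 = 0x11995 → wrap carry → 0x1996
  0x1996 + 0x3BD3 = 0x05569
One's-complement sum = 0x5569.
Checksum = ~0x5569 & 0xFFFF = 0xAA96.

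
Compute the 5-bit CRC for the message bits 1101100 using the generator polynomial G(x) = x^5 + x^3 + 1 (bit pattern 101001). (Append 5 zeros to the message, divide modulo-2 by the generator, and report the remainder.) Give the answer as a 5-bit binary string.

01011

Append 5 zeros: 110110000000. Divide by 101001 (XOR where the leading bit is 1):
  pos 0: 110110 XOR 101001 = 011111
  pos 1: 111110 XOR 101001 = 010111
  pos 2: 101110 XOR 101001 = 000111
  pos 5: 111000 XOR 101001 = 010001
  pos 6: 100010 XOR 101001 = 001011
Remainder (last 5 bits) = 01011. This is the CRC / FCS.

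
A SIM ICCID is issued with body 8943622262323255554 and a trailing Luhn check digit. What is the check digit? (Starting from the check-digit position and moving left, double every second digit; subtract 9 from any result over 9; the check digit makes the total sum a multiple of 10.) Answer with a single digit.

Partial digits right→left: 4 5 5 5 5 2 3 2 3 2 6 2 2 2 6 3 4 9 8
Double every second digit counting from the check-digit position (so the 1st, 3rd, 5th, ... of the partial from the right).
  doubled (with −9 where >9): 8 1 1 6 6 3 4 3 8 7 → sum 47
  kept as-is: 5 5 2 2 2 2 2 3 9 → sum 32
Total = 47 + 32 = 79.
Check digit = (10 − (79 mod 10)) mod 10 = 1.

1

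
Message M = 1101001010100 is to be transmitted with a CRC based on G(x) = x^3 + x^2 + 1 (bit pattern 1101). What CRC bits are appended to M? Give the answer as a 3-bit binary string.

110

Append 3 zeros: 1101001010100000. Divide by 1101 (XOR where the leading bit is 1):
  pos 0: 1101 XOR 1101 = 0000
  pos 6: 1010 XOR 1101 = 0111
  pos 7: 1111 XOR 1101 = 0010
  pos 9: 1000 XOR 1101 = 0101
  pos 10: 1010 XOR 1101 = 0111
  pos 11: 1110 XOR 1101 = 0011
Remainder (last 3 bits) = 110. This is the CRC / FCS.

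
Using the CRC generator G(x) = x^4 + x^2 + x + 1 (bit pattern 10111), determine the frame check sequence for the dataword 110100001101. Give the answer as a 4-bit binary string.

0000

Append 4 zeros: 1101000011010000. Divide by 10111 (XOR where the leading bit is 1):
  pos 0: 11010 XOR 10111 = 01101
  pos 1: 11010 XOR 10111 = 01101
  pos 2: 11010 XOR 10111 = 01101
  pos 3: 11010 XOR 10111 = 01101
  pos 4: 11011 XOR 10111 = 01100
  pos 5: 11001 XOR 10111 = 01110
  pos 6: 11100 XOR 10111 = 01011
  pos 7: 10111 XOR 10111 = 00000
Remainder (last 4 bits) = 0000. This is the CRC / FCS.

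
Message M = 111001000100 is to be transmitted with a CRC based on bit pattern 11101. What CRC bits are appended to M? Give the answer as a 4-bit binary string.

Append 4 zeros: 1110010001000000. Divide by 11101 (XOR where the leading bit is 1):
  pos 0: 11100 XOR 11101 = 00001
  pos 4: 11000 XOR 11101 = 00101
  pos 6: 10110 XOR 11101 = 01011
  pos 7: 10110 XOR 11101 = 01011
  pos 8: 10110 XOR 11101 = 01011
  pos 9: 10110 XOR 11101 = 01011
  pos 10: 10110 XOR 11101 = 01011
  pos 11: 10110 XOR 11101 = 01011
Remainder (last 4 bits) = 1011. This is the CRC / FCS.

1011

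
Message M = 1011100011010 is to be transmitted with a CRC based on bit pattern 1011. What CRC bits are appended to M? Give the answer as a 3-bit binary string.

100

Append 3 zeros: 1011100011010000. Divide by 1011 (XOR where the leading bit is 1):
  pos 0: 1011 XOR 1011 = 0000
  pos 4: 1000 XOR 1011 = 0011
  pos 6: 1111 XOR 1011 = 0100
  pos 7: 1000 XOR 1011 = 0011
  pos 9: 1110 XOR 1011 = 0101
  pos 10: 1010 XOR 1011 = 0001
Remainder (last 3 bits) = 100. This is the CRC / FCS.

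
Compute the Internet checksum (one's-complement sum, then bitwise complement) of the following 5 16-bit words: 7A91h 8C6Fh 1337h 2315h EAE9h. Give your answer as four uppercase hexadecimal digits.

D7C8

One's-complement addition (fold any carry out of bit 15 back into bit 0):
  0x7A91 + 0x8C6F = 0x10700 → wrap carry → 0x0701
  0x0701 + 0x1337 = 0x01A38
  0x1A38 + 0x2315 = 0x03D4D
  0x3D4D + 0xEAE9 = 0x12836 → wrap carry → 0x2837
One's-complement sum = 0x2837.
Checksum = ~0x2837 & 0xFFFF = 0xD7C8.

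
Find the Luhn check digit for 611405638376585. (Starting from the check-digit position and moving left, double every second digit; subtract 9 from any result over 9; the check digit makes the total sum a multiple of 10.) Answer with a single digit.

8

Partial digits right→left: 5 8 5 6 7 3 8 3 6 5 0 4 1 1 6
Double every second digit counting from the check-digit position (so the 1st, 3rd, 5th, ... of the partial from the right).
  doubled (with −9 where >9): 1 1 5 7 3 0 2 3 → sum 22
  kept as-is: 8 6 3 3 5 4 1 → sum 30
Total = 22 + 30 = 52.
Check digit = (10 − (52 mod 10)) mod 10 = 8.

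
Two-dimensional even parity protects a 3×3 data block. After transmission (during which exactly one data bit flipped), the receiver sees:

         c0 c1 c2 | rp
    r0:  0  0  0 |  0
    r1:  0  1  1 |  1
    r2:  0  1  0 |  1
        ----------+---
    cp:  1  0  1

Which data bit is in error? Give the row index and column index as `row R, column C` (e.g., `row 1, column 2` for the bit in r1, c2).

Recompute each row's even parity and compare to rp:
  r0: data parity 0, sent rp 0 → ok
  r1: data parity 0, sent rp 1 → mismatch
  r2: data parity 1, sent rp 1 → ok
Recompute each column's even parity and compare to cp:
  c0: data parity 0, sent cp 1 → mismatch
  c1: data parity 0, sent cp 0 → ok
  c2: data parity 1, sent cp 1 → ok
Exactly one row (r1) and one column (c0) fail → the flipped bit is at their intersection.

row 1, column 0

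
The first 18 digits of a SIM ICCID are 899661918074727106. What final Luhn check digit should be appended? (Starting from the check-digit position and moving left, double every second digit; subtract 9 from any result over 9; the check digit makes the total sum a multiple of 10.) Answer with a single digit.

Partial digits right→left: 6 0 1 7 2 7 4 7 0 8 1 9 1 6 6 9 9 8
Double every second digit counting from the check-digit position (so the 1st, 3rd, 5th, ... of the partial from the right).
  doubled (with −9 where >9): 3 2 4 8 0 2 2 3 9 → sum 33
  kept as-is: 0 7 7 7 8 9 6 9 8 → sum 61
Total = 33 + 61 = 94.
Check digit = (10 − (94 mod 10)) mod 10 = 6.

6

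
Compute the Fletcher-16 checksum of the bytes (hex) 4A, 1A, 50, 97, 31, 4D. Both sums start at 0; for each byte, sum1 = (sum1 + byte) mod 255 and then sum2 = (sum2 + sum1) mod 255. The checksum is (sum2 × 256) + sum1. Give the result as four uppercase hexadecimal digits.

F7CA

Running sums (mod 255):
  after byte 0 (4A): sum1=74, sum2=74
  after byte 1 (1A): sum1=100, sum2=174
  after byte 2 (50): sum1=180, sum2=99
  after byte 3 (97): sum1=76, sum2=175
  after byte 4 (31): sum1=125, sum2=45
  after byte 5 (4D): sum1=202, sum2=247
Checksum = sum2·256 + sum1 = 247·256 + 202 = 63434 = 0xF7CA.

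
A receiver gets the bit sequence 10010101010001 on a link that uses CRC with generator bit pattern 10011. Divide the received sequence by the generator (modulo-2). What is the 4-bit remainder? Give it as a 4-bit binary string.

0001

Modulo-2 division of 10010101010001 by 10011:
  pos 0: 10010 XOR 10011 = 00001
  pos 4: 11010 XOR 10011 = 01001
  pos 5: 10011 XOR 10011 = 00000
Remainder = 0001 (nonzero — an error is detected).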